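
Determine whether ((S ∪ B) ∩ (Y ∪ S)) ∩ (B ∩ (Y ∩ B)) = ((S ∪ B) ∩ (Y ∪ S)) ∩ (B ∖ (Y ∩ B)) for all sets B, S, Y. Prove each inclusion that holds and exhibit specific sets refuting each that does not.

Both inclusions fail.

Forward inclusion. This inclusion fails. Take B = {1}, S = ∅, Y = {1}; then 1 ∈ ((S ∪ B) ∩ (Y ∪ S)) ∩ (B ∩ (Y ∩ B)) but 1 ∉ ((S ∪ B) ∩ (Y ∪ S)) ∩ (B ∖ (Y ∩ B)).

Reverse inclusion. This inclusion fails. Take B = {1}, S = {1}, Y = ∅; then 1 ∈ ((S ∪ B) ∩ (Y ∪ S)) ∩ (B ∖ (Y ∩ B)) but 1 ∉ ((S ∪ B) ∩ (Y ∪ S)) ∩ (B ∩ (Y ∩ B)).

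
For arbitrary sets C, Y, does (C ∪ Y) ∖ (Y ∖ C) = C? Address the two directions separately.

Both inclusions hold.

(⊆) Let x ∈ (C ∪ Y) ∖ (Y ∖ C). Then either x ∈ C and x ∉ Y; or x ∈ C ∩ Y. In each case x ∈ C, so (C ∪ Y) ∖ (Y ∖ C) ⊆ C.

(⊇) Let x ∈ C. Then either x ∈ C and x ∉ Y; or x ∈ C ∩ Y. In each case x ∈ (C ∪ Y) ∖ (Y ∖ C), so C ⊆ (C ∪ Y) ∖ (Y ∖ C).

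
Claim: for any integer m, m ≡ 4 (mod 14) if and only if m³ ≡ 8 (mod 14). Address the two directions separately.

(⟸) This fails: take m = 2. Then 2³ = 8 ≡ 8 (mod 14), yet 2 ≡ 2 (mod 14), not 4.

(⟹) Suppose m ≡ 4 (mod 14). Write m = 14j + 4. Then (14j + 4)³ = 2744j³ + 2352j² + 672j + 64 = 14(196j³ + 168j² + 48j + 4) + 8, so m³ ≡ 8 (mod 14).

Only the forward implication holds.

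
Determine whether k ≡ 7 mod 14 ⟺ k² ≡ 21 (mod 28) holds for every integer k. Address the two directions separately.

(⟸) The residues r modulo 28 with r² ≡ 21 (mod 28) are exactly {7, 21}, and each is ≡ 7 (mod 14).

(⟹) Suppose k ≡ 7 (mod 14). Working modulo 28, k ∈ {7, 21}; for each such r, r² ≡ 21 (mod 28).

Both implications hold.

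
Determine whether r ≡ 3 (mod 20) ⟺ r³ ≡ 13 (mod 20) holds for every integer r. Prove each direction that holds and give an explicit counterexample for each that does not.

Neither implication holds.

[⇒] This fails: take r = 3. Then 3 ≡ 3 (mod 20), but 3³ = 27 ≡ 7 (mod 20), not 13.

[⇐] This fails: take r = 17. Then 17³ = 4913 ≡ 13 (mod 20), yet 17 ≡ 17 (mod 20), not 3.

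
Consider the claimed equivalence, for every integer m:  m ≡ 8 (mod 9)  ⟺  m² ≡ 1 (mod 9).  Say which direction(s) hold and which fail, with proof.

The forward direction holds; the converse fails.

(⇒) Suppose m ≡ 8 (mod 9). Write m = 9j + 8. Then (9j + 8)² = 81j² + 144j + 64 = 9(9j² + 16j + 7) + 1, so m² ≡ 1 (mod 9).

(⇐) This fails: take m = 1. Then 1² = 1 ≡ 1 (mod 9), yet 1 ≡ 1 (mod 9), not 8.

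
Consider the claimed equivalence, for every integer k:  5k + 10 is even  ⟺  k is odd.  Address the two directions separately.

Neither direction holds.

Forward direction. This fails: k = 6 gives 5k + 10 = 40, which is even, but 6 is even, not odd.

Converse. This also fails: k = 7 is odd, but 5k + 10 = 45 is odd, not even.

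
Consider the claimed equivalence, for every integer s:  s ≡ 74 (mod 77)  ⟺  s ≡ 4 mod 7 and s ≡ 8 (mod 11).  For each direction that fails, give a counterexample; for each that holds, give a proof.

Forward direction. Suppose s ≡ 74 (mod 77); write s = 77j + 74. Since 7 ∣ 77, reducing mod 7 gives s ≡ 74 ≡ 4 (mod 7); since 11 ∣ 77, reducing mod 11 gives s ≡ 74 ≡ 8 (mod 11).

Converse. If s ≡ 4 (mod 7) and s ≡ 8 (mod 11), then by the Chinese remainder theorem s ≡ 74 (mod 77). This is exactly s ≡ 74 (mod 77).

Both directions hold; the statement is true.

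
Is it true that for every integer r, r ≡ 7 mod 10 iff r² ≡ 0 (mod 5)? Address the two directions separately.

Both directions fail.

(→) This fails: take r = 7. Then 7 ≡ 7 (mod 10), but 7² = 49 ≡ 4 (mod 5), not 0.

(←) This fails: take r = 0. Then 0² = 0 ≡ 0 (mod 5), yet 0 ≡ 0 (mod 10), not 7.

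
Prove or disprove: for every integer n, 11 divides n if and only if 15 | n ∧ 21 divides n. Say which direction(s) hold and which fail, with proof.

Both directions fail.

(⇒) This fails: take n = 11. Certainly 11 ∣ 11, but 15 ∤ 11.

(⇐) This fails: take n = 105. Both 15 ∣ 105 and 21 ∣ 105, yet 105 is not a multiple of 11 (since 105 = 9·11 + 6), so 11 ∤ 105.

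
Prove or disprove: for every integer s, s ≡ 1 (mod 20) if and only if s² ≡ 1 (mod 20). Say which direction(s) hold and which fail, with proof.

Not equivalent: only (⇒) holds.

(→) Suppose s ≡ 1 (mod 20). Write s = 20j + 1. Then (20j + 1)² = 400j² + 40j + 1 = 20(20j² + 2j) + 1, so s² ≡ 1 (mod 20).

(←) This fails: take s = 9. Then 9² = 81 ≡ 1 (mod 20), yet 9 ≡ 9 (mod 20), not 1.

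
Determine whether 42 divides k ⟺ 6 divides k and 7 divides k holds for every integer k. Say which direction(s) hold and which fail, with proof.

(⇒) If 42 ∣ k, write k = 42q. Since 42 = 7·6, k = 6·(7q), so 6 ∣ k; and since 42 = 6·7, k = 7·(6q), so 7 ∣ k.

(⇐) Suppose 6 ∣ k and 7 ∣ k. Any common multiple of 6 and 7 is a multiple of their lcm; here gcd(6, 7) = 1, so lcm(6, 7) = 6·7 = 42, so 42 ∣ k.

Both implications hold.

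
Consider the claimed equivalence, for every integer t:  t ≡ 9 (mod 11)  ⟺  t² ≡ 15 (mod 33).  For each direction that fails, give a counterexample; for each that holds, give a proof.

(⇒) fails and (⇐) fails.

[⇒] This fails: take t = 20. Then 20 ≡ 9 (mod 11), but 20² = 400 ≡ 4 (mod 33), not 15.

[⇐] This fails: take t = 24. Then 24² = 576 ≡ 15 (mod 33), yet 24 ≡ 2 (mod 11), not 9.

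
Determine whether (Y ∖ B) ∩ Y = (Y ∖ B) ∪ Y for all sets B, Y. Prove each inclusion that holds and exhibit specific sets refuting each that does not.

(⊆) holds; (⊇) fails.

(⟹) Let x ∈ (Y ∖ B) ∩ Y. Then x ∈ Y and x ∉ B, from which x ∈ (Y ∖ B) ∪ Y.

(⟸) This inclusion fails. Take B = {1}, Y = {1}; then 1 ∈ (Y ∖ B) ∪ Y but 1 ∉ (Y ∖ B) ∩ Y.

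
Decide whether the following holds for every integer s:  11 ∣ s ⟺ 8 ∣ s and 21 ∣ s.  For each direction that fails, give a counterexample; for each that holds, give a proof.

Neither direction holds.

(→) This fails: take s = 11. Certainly 11 ∣ 11, but 8 ∤ 11.

(←) This fails: take s = 168. Both 8 ∣ 168 and 21 ∣ 168, yet 168 is not a multiple of 11 (since 168 = 15·11 + 3), so 11 ∤ 168.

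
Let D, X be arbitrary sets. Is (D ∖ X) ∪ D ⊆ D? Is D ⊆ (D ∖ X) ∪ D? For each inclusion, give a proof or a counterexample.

Reverse inclusion. Let x ∈ D. Then either x ∈ D and x ∉ X; or x ∈ D ∩ X. In each case x ∈ (D ∖ X) ∪ D, so D ⊆ (D ∖ X) ∪ D.

Forward inclusion. Let x ∈ (D ∖ X) ∪ D. Then either x ∈ D and x ∉ X; or x ∈ D ∩ X. In each case x ∈ D, so (D ∖ X) ∪ D ⊆ D.

Both inclusions hold.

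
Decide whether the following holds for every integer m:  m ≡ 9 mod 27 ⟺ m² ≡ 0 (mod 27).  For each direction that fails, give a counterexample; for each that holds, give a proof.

[⇒] Suppose m ≡ 9 mod 27. Write m = 27j + 9. Then (27j + 9)² = 729j² + 486j + 81 = 27(27j² + 18j + 3) + 0, so m² ≡ 0 (mod 27).

[⇐] This fails: take m = 0. Then 0² = 0 ≡ 0 (mod 27), yet 0 ≡ 0 (mod 27), not 9.

Only the forward implication holds.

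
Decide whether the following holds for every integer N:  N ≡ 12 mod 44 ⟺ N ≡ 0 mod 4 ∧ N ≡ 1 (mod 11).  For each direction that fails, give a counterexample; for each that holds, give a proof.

(⇒) Suppose N ≡ 12 (mod 44); write N = 44j + 12. Since 4 ∣ 44, reducing mod 4 gives N ≡ 12 ≡ 0 (mod 4); since 11 ∣ 44, reducing mod 11 gives N ≡ 12 ≡ 1 (mod 11).

(⇐) Conversely, if N ≡ 0 (mod 4) and N ≡ 1 (mod 11), then by the Chinese remainder theorem N ≡ 12 (mod 44). This is exactly N ≡ 12 (mod 44).

Both directions hold.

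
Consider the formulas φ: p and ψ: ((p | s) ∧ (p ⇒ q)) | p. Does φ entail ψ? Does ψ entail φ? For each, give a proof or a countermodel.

(⇒) holds; (⇐) fails.

[⇒] Assume the antecedent. If p is true, ((p | s) ∧ (p ⇒ q)) | p reduces to true regardless of the other variables. If p is false, the antecedent cannot hold. Either way ((p | s) ∧ (p ⇒ q)) | p holds.

[⇐] This fails. Under p = F, q = F, s = T, the left side is false but the right side is true.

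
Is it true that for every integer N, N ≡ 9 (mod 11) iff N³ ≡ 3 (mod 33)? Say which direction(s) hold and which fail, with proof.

[⇐] The residues r modulo 33 with r³ ≡ 3 (mod 33) are exactly {9}, and each is ≡ 9 (mod 11).

[⇒] This fails: take N = 20. Then 20 ≡ 9 (mod 11), but 20³ = 8000 ≡ 14 (mod 33), not 3.

The forward direction fails; the converse holds.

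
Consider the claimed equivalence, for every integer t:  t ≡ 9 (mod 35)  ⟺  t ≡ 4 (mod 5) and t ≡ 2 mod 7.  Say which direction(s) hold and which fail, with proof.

(⟸) If t ≡ 4 (mod 5) and t ≡ 2 (mod 7), then by the Chinese remainder theorem t ≡ 9 (mod 35). This is exactly t ≡ 9 (mod 35).

(⟹) Suppose t ≡ 9 (mod 35); write t = 35j + 9. Since 5 ∣ 35, reducing mod 5 gives t ≡ 9 ≡ 4 (mod 5); since 7 ∣ 35, reducing mod 7 gives t ≡ 9 ≡ 2 (mod 7).

Both directions hold.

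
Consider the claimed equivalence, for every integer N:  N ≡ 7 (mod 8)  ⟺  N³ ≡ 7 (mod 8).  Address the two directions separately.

[⇐] Suppose N³ ≡ 7 (mod 8). The only residue r in {0, …, 7} with r³ ≡ 7 (mod 8) is r = 7, so N ≡ 7 (mod 8).

[⇒] Suppose N ≡ 7 (mod 8). Write N = 8j + 7. Then (8j + 7)³ = 512j³ + 1344j² + 1176j + 343 = 8(64j³ + 168j² + 147j + 42) + 7, so N³ ≡ 7 (mod 8).

Both directions hold.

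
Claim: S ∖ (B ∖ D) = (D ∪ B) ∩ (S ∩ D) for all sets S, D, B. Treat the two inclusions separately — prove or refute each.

Forward inclusion. This inclusion fails. Take S = {1}, D = ∅, B = ∅; then 1 ∈ S ∖ (B ∖ D) but 1 ∉ (D ∪ B) ∩ (S ∩ D).

Reverse inclusion. Let x ∈ (D ∪ B) ∩ (S ∩ D). Then either x ∈ S ∩ D and x ∉ B; or x ∈ S ∩ D ∩ B. In each case x ∈ S ∖ (B ∖ D), so (D ∪ B) ∩ (S ∩ D) ⊆ S ∖ (B ∖ D).

The sets are not equal: only the reverse inclusion holds.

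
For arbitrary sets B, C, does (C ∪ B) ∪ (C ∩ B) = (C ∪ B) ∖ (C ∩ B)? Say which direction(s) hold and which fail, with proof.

(⊆) fails; (⊇) holds.

Forward inclusion. This inclusion fails. Take B = {1}, C = {1}; then 1 ∈ (C ∪ B) ∪ (C ∩ B) but 1 ∉ (C ∪ B) ∖ (C ∩ B).

Reverse inclusion. Let x ∈ (C ∪ B) ∖ (C ∩ B). Then either x ∈ B and x ∉ C; or x ∈ C and x ∉ B. In each case x ∈ (C ∪ B) ∪ (C ∩ B), so (C ∪ B) ∖ (C ∩ B) ⊆ (C ∪ B) ∪ (C ∩ B).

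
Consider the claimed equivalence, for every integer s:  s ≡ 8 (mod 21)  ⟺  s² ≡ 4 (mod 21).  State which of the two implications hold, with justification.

(→) This fails: take s = 8. Then 8 ≡ 8 (mod 21), but 8² = 64 ≡ 1 (mod 21), not 4.

(←) This fails: take s = 2. Then 2² = 4 ≡ 4 (mod 21), yet 2 ≡ 2 (mod 21), not 8.

Both directions fail.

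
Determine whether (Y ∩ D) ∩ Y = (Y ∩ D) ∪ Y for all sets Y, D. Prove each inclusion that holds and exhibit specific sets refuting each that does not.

(⟹) Let x ∈ (Y ∩ D) ∩ Y. Then x ∈ Y ∩ D, from which x ∈ (Y ∩ D) ∪ Y.

(⟸) This inclusion fails. Take Y = {1}, D = ∅; then 1 ∈ (Y ∩ D) ∪ Y but 1 ∉ (Y ∩ D) ∩ Y.

The sets are not equal: only the forward inclusion holds.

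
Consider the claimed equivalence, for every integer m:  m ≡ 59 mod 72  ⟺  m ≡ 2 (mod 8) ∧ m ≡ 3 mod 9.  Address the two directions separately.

Neither implication holds.

(⇒) This fails: m = 59 gives 59 ≡ 59 (mod 72) but 59 ≡ 3 (mod 8), so the conjunction on the right does not hold.

(⇐) This fails: m = 66 satisfies both congruences on the right (66 ≡ 2 mod 8 and 66 ≡ 3 mod 9) yet 66 ≡ 66 (mod 72), not 59.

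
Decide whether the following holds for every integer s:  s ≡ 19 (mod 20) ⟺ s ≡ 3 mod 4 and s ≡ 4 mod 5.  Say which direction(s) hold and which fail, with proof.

Both directions hold; the statement is true.

(⇒) Suppose s ≡ 19 (mod 20); write s = 20j + 19. Since 4 ∣ 20, reducing mod 4 gives s ≡ 19 ≡ 3 (mod 4); since 5 ∣ 20, reducing mod 5 gives s ≡ 19 ≡ 4 (mod 5).

(⇐) Conversely, if s ≡ 3 (mod 4) and s ≡ 4 (mod 5), then by the Chinese remainder theorem s ≡ 19 (mod 20). This is exactly s ≡ 19 (mod 20).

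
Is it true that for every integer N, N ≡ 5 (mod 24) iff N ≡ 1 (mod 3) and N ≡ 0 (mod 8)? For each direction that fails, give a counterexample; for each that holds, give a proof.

(⇒) fails and (⇐) fails.

(⟹) This fails: N = 5 gives 5 ≡ 5 (mod 24) but 5 ≡ 2 (mod 3), so the conjunction on the right does not hold.

(⟸) This fails: N = 16 satisfies both congruences on the right (16 ≡ 1 mod 3 and 16 ≡ 0 mod 8) yet 16 ≡ 16 (mod 24), not 5.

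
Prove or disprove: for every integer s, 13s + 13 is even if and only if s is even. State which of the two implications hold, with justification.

(⇒) This fails: s = 1 gives 13s + 13 = 26, which is even, but 1 is odd, not even.

(⇐) This also fails: s = 2 is even, but 13s + 13 = 39 is odd, not even.

Both directions fail.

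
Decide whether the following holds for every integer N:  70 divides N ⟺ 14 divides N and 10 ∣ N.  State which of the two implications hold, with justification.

Equivalent; both directions hold.

[⇒] If 70 ∣ N, write N = 70q. Since 70 = 5·14, N = 14·(5q), so 14 ∣ N; and since 70 = 7·10, N = 10·(7q), so 10 ∣ N.

[⇐] Suppose 14 ∣ N and 10 ∣ N. Any common multiple of 14 and 10 is a multiple of their lcm; here lcm(14, 10) = 14·10/gcd(14, 10) = 140/2 = 70, so 70 ∣ N.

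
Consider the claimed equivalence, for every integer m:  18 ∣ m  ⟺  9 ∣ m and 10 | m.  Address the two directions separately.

Only the reverse direction holds.

(⇒) This fails: take m = 18. Certainly 18 ∣ 18, but 10 ∤ 18.

(⇐) Suppose 9 ∣ m and 10 ∣ m. Any common multiple of 9 and 10 is a multiple of their lcm; here gcd(9, 10) = 1, so lcm(9, 10) = 9·10 = 90, so 90 ∣ m. Since 18 ∣ 90, it follows that 18 ∣ m.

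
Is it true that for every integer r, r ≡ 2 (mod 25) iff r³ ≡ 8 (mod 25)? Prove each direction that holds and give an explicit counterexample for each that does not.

(⇐) Suppose r³ ≡ 8 (mod 25). The only residue r in {0, …, 24} with r³ ≡ 8 (mod 25) is r = 2, so r ≡ 2 (mod 25).

(⇒) Suppose r ≡ 2 (mod 25). Write r = 25j + 2. Then (25j + 2)³ = 15625j³ + 3750j² + 300j + 8 = 25(625j³ + 150j² + 12j) + 8, so r³ ≡ 8 (mod 25).

Both implications hold.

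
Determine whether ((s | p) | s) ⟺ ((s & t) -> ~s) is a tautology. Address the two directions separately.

(⟹) This fails. Under p = F, t = T, s = T, the left side is true but the right side is false.

(⟸) This fails. Under p = F, t = F, s = F, the left side is false but the right side is true.

Neither direction holds.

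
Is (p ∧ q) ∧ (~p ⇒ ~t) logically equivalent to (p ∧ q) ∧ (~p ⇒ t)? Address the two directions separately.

Both implications hold.

(→) Assume the antecedent. If p is true, the antecedent forces (p = T, t = F, q = T) or (p = T, t = T, q = T), and (p ∧ q) ∧ (~p ⇒ t) holds there. If p is false, the antecedent cannot hold. Either way (p ∧ q) ∧ (~p ⇒ t) holds.

(←) Assume the antecedent. If p is true, the antecedent forces (p = T, t = F, q = T) or (p = T, t = T, q = T), and (p ∧ q) ∧ (~p ⇒ ~t) holds there. If p is false, the antecedent cannot hold. Either way (p ∧ q) ∧ (~p ⇒ ~t) holds.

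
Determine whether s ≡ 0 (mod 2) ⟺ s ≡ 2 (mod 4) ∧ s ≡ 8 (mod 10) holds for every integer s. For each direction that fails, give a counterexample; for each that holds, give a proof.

Not equivalent: only (⇐) holds.

(⟹) This fails: s = 0 gives 0 ≡ 0 (mod 2) but 0 ≡ 0 (mod 4), so the conjunction on the right does not hold.

(⟸) Conversely, if s ≡ 2 (mod 4) and s ≡ 8 (mod 10), then by the Chinese remainder theorem s ≡ 18 (mod 20). Since 18 ≡ 0 (mod 2) and 2 ∣ 20, we get s ≡ 0 (mod 2).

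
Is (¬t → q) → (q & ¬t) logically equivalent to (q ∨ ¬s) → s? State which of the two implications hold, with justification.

(⇒) fails and (⇐) fails.

[⇒] This fails. Under t = F, q = F, s = F, the left side is true but the right side is false.

[⇐] This fails. Under t = T, q = F, s = T, the left side is false but the right side is true.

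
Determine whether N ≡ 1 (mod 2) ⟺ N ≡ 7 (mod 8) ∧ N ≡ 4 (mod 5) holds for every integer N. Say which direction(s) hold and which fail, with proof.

The forward direction fails; the converse holds.

[⇒] This fails: N = 1 gives 1 ≡ 1 (mod 2) but 1 ≡ 1 (mod 8), so the conjunction on the right does not hold.

[⇐] Conversely, if N ≡ 7 (mod 8) and N ≡ 4 (mod 5), then by the Chinese remainder theorem N ≡ 39 (mod 40). Since 39 ≡ 1 (mod 2) and 2 ∣ 40, we get N ≡ 1 (mod 2).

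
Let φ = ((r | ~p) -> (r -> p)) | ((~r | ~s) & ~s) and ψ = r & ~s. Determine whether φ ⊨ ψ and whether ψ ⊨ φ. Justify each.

[⇐] Assume the antecedent. If p is true, the consequent reduces to true regardless of the other variables. If p is false, the antecedent forces (p = F, s = F, r = T), and the consequent holds there. Either way the consequent holds.

[⇒] This fails. Under p = F, s = F, r = F, the left side is true but the right side is false.

Only the reverse direction holds.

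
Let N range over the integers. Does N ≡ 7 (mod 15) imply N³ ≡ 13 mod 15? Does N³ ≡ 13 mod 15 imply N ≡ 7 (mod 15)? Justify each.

Converse. Suppose N³ ≡ 13 (mod 15). The only residue r in {0, …, 14} with r³ ≡ 13 (mod 15) is r = 7, so N ≡ 7 (mod 15).

Forward direction. Suppose N ≡ 7 (mod 15). Write N = 15j + 7. Then (15j + 7)³ = 3375j³ + 4725j² + 2205j + 343 = 15(225j³ + 315j² + 147j + 22) + 13, so N³ ≡ 13 (mod 15).

Both directions hold.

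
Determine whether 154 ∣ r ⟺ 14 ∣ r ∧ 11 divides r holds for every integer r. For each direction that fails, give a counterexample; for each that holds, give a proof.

(←) Suppose 14 ∣ r and 11 ∣ r. Any common multiple of 14 and 11 is a multiple of their lcm; here gcd(14, 11) = 1, so lcm(14, 11) = 14·11 = 154, so 154 ∣ r.

(→) If 154 ∣ r, write r = 154q. Since 154 = 11·14, r = 14·(11q), so 14 ∣ r; and since 154 = 14·11, r = 11·(14q), so 11 ∣ r.

Equivalent; both directions hold.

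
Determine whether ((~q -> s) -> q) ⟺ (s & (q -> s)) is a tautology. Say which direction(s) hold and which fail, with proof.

Neither implication holds.

(⟹) This fails. Under q = F, s = F, the left side is true but the right side is false.

(⟸) This fails. Under q = F, s = T, the left side is false but the right side is true.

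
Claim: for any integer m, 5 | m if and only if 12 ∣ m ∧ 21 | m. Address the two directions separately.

Forward direction. This fails: take m = 5. Certainly 5 ∣ 5, but 12 ∤ 5.

Converse. This fails: take m = 84. Both 12 ∣ 84 and 21 ∣ 84, yet 84 is not a multiple of 5 (since 84 = 16·5 + 4), so 5 ∤ 84.

(⇒) fails and (⇐) fails.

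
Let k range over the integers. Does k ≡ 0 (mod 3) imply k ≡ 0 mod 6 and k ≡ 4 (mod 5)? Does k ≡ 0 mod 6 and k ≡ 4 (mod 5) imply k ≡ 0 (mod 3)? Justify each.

(⇒) fails; (⇐) holds.

Forward direction. This fails: k = 0 gives 0 ≡ 0 (mod 3) but 0 ≡ 0 (mod 5), so the conjunction on the right does not hold.

Converse. If k ≡ 0 (mod 6) and k ≡ 4 (mod 5), then by the Chinese remainder theorem k ≡ 24 (mod 30). Since 24 ≡ 0 (mod 3) and 3 ∣ 30, we get k ≡ 0 (mod 3).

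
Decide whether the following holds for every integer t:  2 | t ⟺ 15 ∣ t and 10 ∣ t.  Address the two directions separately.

(→) This fails: take t = 2. Certainly 2 ∣ 2, but 15 ∤ 2.

(←) Suppose 15 ∣ t and 10 ∣ t. Any common multiple of 15 and 10 is a multiple of their lcm; here lcm(15, 10) = 15·10/gcd(15, 10) = 150/5 = 30, so 30 ∣ t. Since 2 ∣ 30, it follows that 2 ∣ t.

Only the reverse direction holds.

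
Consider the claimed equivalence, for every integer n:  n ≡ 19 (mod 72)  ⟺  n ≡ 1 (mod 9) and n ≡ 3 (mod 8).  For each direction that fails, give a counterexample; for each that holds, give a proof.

(→) Suppose n ≡ 19 (mod 72); write n = 72j + 19. Since 9 ∣ 72, reducing mod 9 gives n ≡ 19 ≡ 1 (mod 9); since 8 ∣ 72, reducing mod 8 gives n ≡ 19 ≡ 3 (mod 8).

(←) Conversely, if n ≡ 1 (mod 9) and n ≡ 3 (mod 8), then by the Chinese remainder theorem n ≡ 19 (mod 72). This is exactly n ≡ 19 (mod 72).

Both directions hold; the statement is true.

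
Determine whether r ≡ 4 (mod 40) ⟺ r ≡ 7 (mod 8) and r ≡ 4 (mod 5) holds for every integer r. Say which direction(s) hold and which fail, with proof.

[⇒] This fails: r = 4 gives 4 ≡ 4 (mod 40) but 4 ≡ 4 (mod 8), so the conjunction on the right does not hold.

[⇐] This fails: r = 39 satisfies both congruences on the right (39 ≡ 7 mod 8 and 39 ≡ 4 mod 5) yet 39 ≡ 39 (mod 40), not 4.

Both directions fail.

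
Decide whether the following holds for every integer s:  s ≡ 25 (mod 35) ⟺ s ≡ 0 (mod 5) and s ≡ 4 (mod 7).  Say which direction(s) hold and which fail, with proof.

Equivalent; both directions hold.

(→) Suppose s ≡ 25 (mod 35); write s = 35j + 25. Since 5 ∣ 35, reducing mod 5 gives s ≡ 25 ≡ 0 (mod 5); since 7 ∣ 35, reducing mod 7 gives s ≡ 25 ≡ 4 (mod 7).

(←) Conversely, if s ≡ 0 (mod 5) and s ≡ 4 (mod 7), then by the Chinese remainder theorem s ≡ 25 (mod 35). This is exactly s ≡ 25 (mod 35).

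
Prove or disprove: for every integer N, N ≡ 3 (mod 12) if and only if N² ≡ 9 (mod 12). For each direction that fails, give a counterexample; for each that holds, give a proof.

Not equivalent: only (⇒) holds.

(→) Suppose N ≡ 3 (mod 12). Write N = 12j + 3. Then (12j + 3)² = 144j² + 72j + 9 = 12(12j² + 6j) + 9, so N² ≡ 9 (mod 12).

(←) This fails: take N = 9. Then 9² = 81 ≡ 9 (mod 12), yet 9 ≡ 9 (mod 12), not 3.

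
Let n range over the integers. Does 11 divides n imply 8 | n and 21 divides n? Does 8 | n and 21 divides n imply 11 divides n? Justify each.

(⟹) This fails: take n = 11. Certainly 11 ∣ 11, but 8 ∤ 11.

(⟸) This fails: take n = 168. Both 8 ∣ 168 and 21 ∣ 168, yet 168 is not a multiple of 11 (since 168 = 15·11 + 3), so 11 ∤ 168.

(⇒) fails and (⇐) fails.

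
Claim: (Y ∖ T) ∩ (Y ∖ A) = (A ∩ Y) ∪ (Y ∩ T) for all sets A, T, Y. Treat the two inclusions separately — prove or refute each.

(⟹) This inclusion fails. Take A = ∅, T = ∅, Y = {1}; then 1 ∈ (Y ∖ T) ∩ (Y ∖ A) but 1 ∉ (A ∩ Y) ∪ (Y ∩ T).

(⟸) This inclusion fails. Take A = {1}, T = ∅, Y = {1}; then 1 ∈ (A ∩ Y) ∪ (Y ∩ T) but 1 ∉ (Y ∖ T) ∩ (Y ∖ A).

Both inclusions fail.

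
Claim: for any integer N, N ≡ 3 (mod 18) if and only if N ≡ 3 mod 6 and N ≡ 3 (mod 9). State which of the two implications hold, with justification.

Both directions hold; the statement is true.

Forward direction. Suppose N ≡ 3 (mod 18); write N = 18j + 3. Since 6 ∣ 18, reducing mod 6 gives N ≡ 3 (mod 6); since 9 ∣ 18, reducing mod 9 gives N ≡ 3 (mod 9).

Converse. If N ≡ 3 (mod 6) and N ≡ 3 (mod 9), then by the Chinese remainder theorem N ≡ 3 (mod 18). This is exactly N ≡ 3 (mod 18).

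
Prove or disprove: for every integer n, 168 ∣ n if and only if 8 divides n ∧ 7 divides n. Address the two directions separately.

(⇒) holds; (⇐) fails.

Forward direction. If 168 ∣ n, write n = 168q. Since 168 = 21·8, n = 8·(21q), so 8 ∣ n; and since 168 = 24·7, n = 7·(24q), so 7 ∣ n.

Converse. This fails: take n = 56. Both 8 ∣ 56 and 7 ∣ 56, yet 56 is not a multiple of 168 (since 56 = 0·168 + 56), so 168 ∤ 56.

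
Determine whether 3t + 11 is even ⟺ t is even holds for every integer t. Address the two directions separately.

(⇒) fails and (⇐) fails.

(⟹) This fails: t = 7 gives 3t + 11 = 32, which is even, but 7 is odd, not even.

(⟸) This also fails: t = 6 is even, but 3t + 11 = 29 is odd, not even.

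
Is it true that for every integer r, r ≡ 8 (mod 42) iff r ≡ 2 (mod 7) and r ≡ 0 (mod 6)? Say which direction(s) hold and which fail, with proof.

(⇒) fails and (⇐) fails.

(⟹) This fails: r = 8 gives 8 ≡ 8 (mod 42) but 8 ≡ 1 (mod 7), so the conjunction on the right does not hold.

(⟸) This fails: r = 30 satisfies both congruences on the right (30 ≡ 2 mod 7 and 30 ≡ 0 mod 6) yet 30 ≡ 30 (mod 42), not 8.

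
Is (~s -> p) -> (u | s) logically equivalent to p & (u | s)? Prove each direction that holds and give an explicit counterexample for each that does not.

(⇒) This fails. Under u = F, p = F, s = F, the left side is true but the right side is false.

(⇐) Assume the antecedent. If u is true, (~s -> p) -> (u | s) reduces to true regardless of the other variables. If u is false, the antecedent forces (u = F, p = T, s = T), and (~s -> p) -> (u | s) holds there. Either way (~s -> p) -> (u | s) holds.

Not equivalent: only (⇐) holds.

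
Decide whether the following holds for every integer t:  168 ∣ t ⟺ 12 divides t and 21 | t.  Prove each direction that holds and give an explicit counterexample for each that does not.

(⇒) holds; (⇐) fails.

(⇐) This fails: take t = 84. Both 12 ∣ 84 and 21 ∣ 84, yet 84 is not a multiple of 168 (since 84 = 0·168 + 84), so 168 ∤ 84.

(⇒) If 168 ∣ t, write t = 168q. Since 168 = 14·12, t = 12·(14q), so 12 ∣ t; and since 168 = 8·21, t = 21·(8q), so 21 ∣ t.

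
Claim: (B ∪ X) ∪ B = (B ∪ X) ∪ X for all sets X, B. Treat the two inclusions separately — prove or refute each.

Both inclusions hold.

Forward inclusion. Let x ∈ (B ∪ X) ∪ B. Then either x ∈ X and x ∉ B; or x ∈ B and x ∉ X; or x ∈ X ∩ B. In each case x ∈ (B ∪ X) ∪ X, so (B ∪ X) ∪ B ⊆ (B ∪ X) ∪ X.

Reverse inclusion. Let x ∈ (B ∪ X) ∪ X. Then either x ∈ X and x ∉ B; or x ∈ B and x ∉ X; or x ∈ X ∩ B. In each case x ∈ (B ∪ X) ∪ B, so (B ∪ X) ∪ X ⊆ (B ∪ X) ∪ B.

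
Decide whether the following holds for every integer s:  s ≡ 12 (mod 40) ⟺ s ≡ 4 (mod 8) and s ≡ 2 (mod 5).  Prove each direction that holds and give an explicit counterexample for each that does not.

[⇒] Suppose s ≡ 12 (mod 40); write s = 40j + 12. Since 8 ∣ 40, reducing mod 8 gives s ≡ 12 ≡ 4 (mod 8); since 5 ∣ 40, reducing mod 5 gives s ≡ 12 ≡ 2 (mod 5).

[⇐] Conversely, if s ≡ 4 (mod 8) and s ≡ 2 (mod 5), then by the Chinese remainder theorem s ≡ 12 (mod 40). This is exactly s ≡ 12 (mod 40).

The biconditional holds.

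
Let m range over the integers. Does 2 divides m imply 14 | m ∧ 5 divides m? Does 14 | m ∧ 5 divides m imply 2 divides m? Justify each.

Forward direction. This fails: take m = 2. Certainly 2 ∣ 2, but 14 ∤ 2.

Converse. Suppose 14 ∣ m and 5 ∣ m. Any common multiple of 14 and 5 is a multiple of their lcm; here gcd(14, 5) = 1, so lcm(14, 5) = 14·5 = 70, so 70 ∣ m. Since 2 ∣ 70, it follows that 2 ∣ m.

Only the reverse direction holds.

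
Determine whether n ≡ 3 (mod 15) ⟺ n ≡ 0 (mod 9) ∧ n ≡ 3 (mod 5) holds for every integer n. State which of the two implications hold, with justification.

Only the converse holds.

(⇐) If n ≡ 0 (mod 9) and n ≡ 3 (mod 5), then by the Chinese remainder theorem n ≡ 18 (mod 45). Since 18 ≡ 3 (mod 15) and 15 ∣ 45, we get n ≡ 3 (mod 15).

(⇒) This fails: n = 33 gives 33 ≡ 3 (mod 15) but 33 ≡ 6 (mod 9), so the conjunction on the right does not hold.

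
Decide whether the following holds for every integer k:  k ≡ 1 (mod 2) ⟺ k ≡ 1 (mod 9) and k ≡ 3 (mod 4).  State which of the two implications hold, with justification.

(⇐) If k ≡ 1 (mod 9) and k ≡ 3 (mod 4), then by the Chinese remainder theorem k ≡ 19 (mod 36). Since 19 ≡ 1 (mod 2) and 2 ∣ 36, we get k ≡ 1 (mod 2).

(⇒) This fails: k = 1 gives 1 ≡ 1 (mod 2) but 1 ≡ 1 (mod 4), so the conjunction on the right does not hold.

Not equivalent: only (⇐) holds.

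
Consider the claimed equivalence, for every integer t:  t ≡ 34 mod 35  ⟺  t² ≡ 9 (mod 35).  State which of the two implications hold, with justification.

(⟹) This fails: take t = 34. Then 34 ≡ 34 (mod 35), but 34² = 1156 ≡ 1 (mod 35), not 9.

(⟸) This fails: take t = 3. Then 3² = 9 ≡ 9 (mod 35), yet 3 ≡ 3 (mod 35), not 34.

Both directions fail.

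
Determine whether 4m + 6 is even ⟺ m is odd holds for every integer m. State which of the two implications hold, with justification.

(⇒) This fails: take m = 4. Then 4m + 6 = 22, which is even, yet m = 4 is even, not odd.

(⇐) Suppose m is odd. Since 4 is even, 4m is even for every m, so 4m + 6 has the same parity as 6, which is even. Hence 4m + 6 is even.

Only the reverse direction holds.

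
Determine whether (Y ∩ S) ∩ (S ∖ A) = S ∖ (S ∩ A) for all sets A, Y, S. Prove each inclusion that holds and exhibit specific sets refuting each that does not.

(⊆) Let x ∈ (Y ∩ S) ∩ (S ∖ A). Then x ∈ Y ∩ S and x ∉ A, from which x ∈ S ∖ (S ∩ A).

(⊇) This inclusion fails. Take A = ∅, Y = ∅, S = {1}; then 1 ∈ S ∖ (S ∩ A) but 1 ∉ (Y ∩ S) ∩ (S ∖ A).

The sets are not equal: only the forward inclusion holds.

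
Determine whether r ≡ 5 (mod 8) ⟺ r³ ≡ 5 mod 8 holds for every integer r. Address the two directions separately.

Forward direction. Suppose r ≡ 5 (mod 8). Write r = 8j + 5. Then (8j + 5)³ = 512j³ + 960j² + 600j + 125 = 8(64j³ + 120j² + 75j + 15) + 5, so r³ ≡ 5 (mod 8).

Converse. Suppose r³ ≡ 5 (mod 8). The only residue r in {0, …, 7} with r³ ≡ 5 (mod 8) is r = 5, so r ≡ 5 (mod 8).

Both implications hold.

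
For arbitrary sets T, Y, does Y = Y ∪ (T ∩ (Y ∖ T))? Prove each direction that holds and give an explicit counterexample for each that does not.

Forward inclusion. Let x ∈ Y. Then either x ∈ Y and x ∉ T; or x ∈ T ∩ Y. In each case x ∈ Y ∪ (T ∩ (Y ∖ T)), so Y ⊆ Y ∪ (T ∩ (Y ∖ T)).

Reverse inclusion. Let x ∈ Y ∪ (T ∩ (Y ∖ T)). Then either x ∈ Y and x ∉ T; or x ∈ T ∩ Y. In each case x ∈ Y, so Y ∪ (T ∩ (Y ∖ T)) ⊆ Y.

The two sets are equal.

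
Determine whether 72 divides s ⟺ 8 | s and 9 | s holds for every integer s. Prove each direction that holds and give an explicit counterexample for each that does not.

Both directions hold; the statement is true.

Forward direction. If 72 ∣ s, write s = 72q. Since 72 = 9·8, s = 8·(9q), so 8 ∣ s; and since 72 = 8·9, s = 9·(8q), so 9 ∣ s.

Converse. Suppose 8 ∣ s and 9 ∣ s. Any common multiple of 8 and 9 is a multiple of their lcm; here gcd(8, 9) = 1, so lcm(8, 9) = 8·9 = 72, so 72 ∣ s.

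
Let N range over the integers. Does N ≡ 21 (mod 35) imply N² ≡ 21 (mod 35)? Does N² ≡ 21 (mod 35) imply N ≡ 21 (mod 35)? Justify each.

Only the forward implication holds.

(⇒) Suppose N ≡ 21 (mod 35). Write N = 35j + 21. Then (35j + 21)² = 1225j² + 1470j + 441 = 35(35j² + 42j + 12) + 21, so N² ≡ 21 (mod 35).

(⇐) This fails: take N = 14. Then 14² = 196 ≡ 21 (mod 35), yet 14 ≡ 14 (mod 35), not 21.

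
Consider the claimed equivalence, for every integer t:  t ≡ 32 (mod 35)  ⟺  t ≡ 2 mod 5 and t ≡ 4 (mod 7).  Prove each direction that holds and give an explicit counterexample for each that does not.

Both directions hold.

Forward direction. Suppose t ≡ 32 (mod 35); write t = 35j + 32. Since 5 ∣ 35, reducing mod 5 gives t ≡ 32 ≡ 2 (mod 5); since 7 ∣ 35, reducing mod 7 gives t ≡ 32 ≡ 4 (mod 7).

Converse. If t ≡ 2 (mod 5) and t ≡ 4 (mod 7), then by the Chinese remainder theorem t ≡ 32 (mod 35). This is exactly t ≡ 32 (mod 35).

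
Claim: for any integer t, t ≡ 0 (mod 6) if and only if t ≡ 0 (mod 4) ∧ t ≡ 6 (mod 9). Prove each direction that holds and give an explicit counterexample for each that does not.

(→) This fails: t = 0 gives 0 ≡ 0 (mod 6) but 0 ≡ 0 (mod 9), so the conjunction on the right does not hold.

(←) Conversely, if t ≡ 0 (mod 4) and t ≡ 6 (mod 9), then by the Chinese remainder theorem t ≡ 24 (mod 36). Since 24 ≡ 0 (mod 6) and 6 ∣ 36, we get t ≡ 0 (mod 6).

The forward direction fails; the converse holds.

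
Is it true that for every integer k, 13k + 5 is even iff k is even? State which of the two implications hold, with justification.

(⟹) This fails: k = 3 gives 13k + 5 = 44, which is even, but 3 is odd, not even.

(⟸) This also fails: k = 6 is even, but 13k + 5 = 83 is odd, not even.

Neither implication holds.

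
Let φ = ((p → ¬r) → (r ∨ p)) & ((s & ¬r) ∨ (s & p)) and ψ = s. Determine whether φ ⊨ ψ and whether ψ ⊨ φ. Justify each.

[⇒] Assume the antecedent. If p is true, the antecedent forces (p = T, s = T, r = F) or (p = T, s = T, r = T), and s holds there. If p is false, the antecedent cannot hold. Either way s holds.

[⇐] This fails. Under p = F, s = T, r = F, the left side is false but the right side is true.

The forward direction holds; the converse fails.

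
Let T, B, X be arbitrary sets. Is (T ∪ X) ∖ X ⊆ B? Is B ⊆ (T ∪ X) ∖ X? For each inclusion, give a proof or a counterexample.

(⟹) This inclusion fails. Take T = {1}, B = ∅, X = ∅; then 1 ∈ (T ∪ X) ∖ X but 1 ∉ B.

(⟸) This inclusion fails. Take T = ∅, B = {1}, X = ∅; then 1 ∈ B but 1 ∉ (T ∪ X) ∖ X.

Both inclusions fail.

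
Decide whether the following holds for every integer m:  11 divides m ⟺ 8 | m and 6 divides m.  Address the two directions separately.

Forward direction. This fails: take m = 11. Certainly 11 ∣ 11, but 8 ∤ 11.

Converse. This fails: take m = 24. Both 8 ∣ 24 and 6 ∣ 24, yet 24 is not a multiple of 11 (since 24 = 2·11 + 2), so 11 ∤ 24.

Neither direction holds.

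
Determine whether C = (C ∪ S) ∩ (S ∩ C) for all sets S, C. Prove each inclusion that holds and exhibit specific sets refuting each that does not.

(⊆) This inclusion fails. Take S = ∅, C = {1}; then 1 ∈ C but 1 ∉ (C ∪ S) ∩ (S ∩ C).

(⊇) Let x ∈ (C ∪ S) ∩ (S ∩ C). Then x ∈ S ∩ C, from which x ∈ C.

Only the reverse inclusion holds.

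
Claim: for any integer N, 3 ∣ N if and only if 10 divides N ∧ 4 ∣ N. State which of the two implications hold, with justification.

Forward direction. This fails: take N = 3. Certainly 3 ∣ 3, but 10 ∤ 3.

Converse. This fails: take N = 20. Both 10 ∣ 20 and 4 ∣ 20, yet 20 is not a multiple of 3 (since 20 = 6·3 + 2), so 3 ∤ 20.

Both directions fail.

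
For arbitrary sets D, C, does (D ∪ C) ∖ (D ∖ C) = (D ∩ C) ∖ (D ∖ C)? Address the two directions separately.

(⊆) This inclusion fails. Take D = ∅, C = {1}; then 1 ∈ (D ∪ C) ∖ (D ∖ C) but 1 ∉ (D ∩ C) ∖ (D ∖ C).

(⊇) Let x ∈ (D ∩ C) ∖ (D ∖ C). Then x ∈ D ∩ C, from which x ∈ (D ∪ C) ∖ (D ∖ C).

The sets are not equal: only the reverse inclusion holds.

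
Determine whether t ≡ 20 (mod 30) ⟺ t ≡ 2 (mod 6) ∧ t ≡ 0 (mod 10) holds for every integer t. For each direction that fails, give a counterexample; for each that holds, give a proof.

Both implications hold.

[⇐] If t ≡ 2 (mod 6) and t ≡ 0 (mod 10), then by the Chinese remainder theorem t ≡ 20 (mod 30). This is exactly t ≡ 20 (mod 30).

[⇒] Suppose t ≡ 20 (mod 30); write t = 30j + 20. Since 6 ∣ 30, reducing mod 6 gives t ≡ 20 ≡ 2 (mod 6); since 10 ∣ 30, reducing mod 10 gives t ≡ 20 ≡ 0 (mod 10).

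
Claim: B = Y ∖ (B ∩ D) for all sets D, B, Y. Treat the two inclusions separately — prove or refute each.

(⟹) This inclusion fails. Take D = ∅, B = {1}, Y = ∅; then 1 ∈ B but 1 ∉ Y ∖ (B ∩ D).

(⟸) This inclusion fails. Take D = ∅, B = ∅, Y = {1}; then 1 ∈ Y ∖ (B ∩ D) but 1 ∉ B.

Neither inclusion holds.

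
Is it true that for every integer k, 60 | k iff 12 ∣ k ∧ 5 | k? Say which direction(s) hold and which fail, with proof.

Both directions hold.

(⟹) If 60 ∣ k, write k = 60q. Since 60 = 5·12, k = 12·(5q), so 12 ∣ k; and since 60 = 12·5, k = 5·(12q), so 5 ∣ k.

(⟸) Suppose 12 ∣ k and 5 ∣ k. Any common multiple of 12 and 5 is a multiple of their lcm; here gcd(12, 5) = 1, so lcm(12, 5) = 12·5 = 60, so 60 ∣ k.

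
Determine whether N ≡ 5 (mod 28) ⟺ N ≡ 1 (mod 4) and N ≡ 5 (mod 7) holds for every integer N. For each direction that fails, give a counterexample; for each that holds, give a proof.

Both directions hold; the statement is true.

Forward direction. Suppose N ≡ 5 (mod 28); write N = 28j + 5. Since 4 ∣ 28, reducing mod 4 gives N ≡ 5 ≡ 1 (mod 4); since 7 ∣ 28, reducing mod 7 gives N ≡ 5 (mod 7).

Converse. If N ≡ 1 (mod 4) and N ≡ 5 (mod 7), then by the Chinese remainder theorem N ≡ 5 (mod 28). This is exactly N ≡ 5 (mod 28).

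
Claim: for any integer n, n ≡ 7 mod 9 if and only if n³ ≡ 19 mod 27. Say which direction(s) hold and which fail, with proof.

Equivalent; both directions hold.

[⇐] The residues r modulo 27 with r³ ≡ 19 (mod 27) are exactly {7, 16, 25}, and each is ≡ 7 (mod 9).

[⇒] Suppose n ≡ 7 (mod 9). Working modulo 27, n ∈ {7, 16, 25}; for each such r, r³ ≡ 19 (mod 27).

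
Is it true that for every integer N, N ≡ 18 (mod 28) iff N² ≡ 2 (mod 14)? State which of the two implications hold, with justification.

[⇒] Suppose N ≡ 18 (mod 28). Then N² ≡ 18² = 324 (mod 28), and since 14 ∣ 28, also N² ≡ 2 (mod 14).

[⇐] This fails: take N = 4. Then 4² = 16 ≡ 2 (mod 14), yet 4 ≡ 4 (mod 28), not 18.

Only the forward direction holds.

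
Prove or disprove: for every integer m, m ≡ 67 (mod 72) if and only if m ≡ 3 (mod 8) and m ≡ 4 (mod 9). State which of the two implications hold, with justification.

Forward direction. Suppose m ≡ 67 (mod 72); write m = 72j + 67. Since 8 ∣ 72, reducing mod 8 gives m ≡ 67 ≡ 3 (mod 8); since 9 ∣ 72, reducing mod 9 gives m ≡ 67 ≡ 4 (mod 9).

Converse. If m ≡ 3 (mod 8) and m ≡ 4 (mod 9), then by the Chinese remainder theorem m ≡ 67 (mod 72). This is exactly m ≡ 67 (mod 72).

Both implications hold.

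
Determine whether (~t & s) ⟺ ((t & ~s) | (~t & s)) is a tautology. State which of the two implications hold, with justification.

(⇒) Assume the antecedent. If s is true, the antecedent forces (s = T, t = F), and (t & ~s) | (~t & s) holds there. If s is false, the antecedent cannot hold. Either way (t & ~s) | (~t & s) holds.

(⇐) This fails. Under s = F, t = T, the left side is false but the right side is true.

Only the forward direction holds.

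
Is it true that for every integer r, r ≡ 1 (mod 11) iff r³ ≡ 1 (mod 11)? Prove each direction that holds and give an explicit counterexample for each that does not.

The biconditional holds.

(→) Suppose r ≡ 1 (mod 11). Write r = 11j + 1. Then (11j + 1)³ = 1331j³ + 363j² + 33j + 1 = 11(121j³ + 33j² + 3j) + 1, so r³ ≡ 1 (mod 11).

(←) For the converse, argue contrapositively. If r ≢ 1 (mod 11), then r is congruent to one of 0, 2, 3, 4, 5, 6, 7, 8, 9, 10 modulo 11, and these give r³ ≡ 0, 8, 5, 9, 4, 7, 2, 6, 3, 10 respectively — never 1.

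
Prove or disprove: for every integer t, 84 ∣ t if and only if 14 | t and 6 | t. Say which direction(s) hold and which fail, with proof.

The forward direction holds; the converse fails.

(⇐) This fails: take t = 42. Both 14 ∣ 42 and 6 ∣ 42, yet 42 is not a multiple of 84 (since 42 = 0·84 + 42), so 84 ∤ 42.

(⇒) If 84 ∣ t, write t = 84q. Since 84 = 6·14, t = 14·(6q), so 14 ∣ t; and since 84 = 14·6, t = 6·(14q), so 6 ∣ t.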